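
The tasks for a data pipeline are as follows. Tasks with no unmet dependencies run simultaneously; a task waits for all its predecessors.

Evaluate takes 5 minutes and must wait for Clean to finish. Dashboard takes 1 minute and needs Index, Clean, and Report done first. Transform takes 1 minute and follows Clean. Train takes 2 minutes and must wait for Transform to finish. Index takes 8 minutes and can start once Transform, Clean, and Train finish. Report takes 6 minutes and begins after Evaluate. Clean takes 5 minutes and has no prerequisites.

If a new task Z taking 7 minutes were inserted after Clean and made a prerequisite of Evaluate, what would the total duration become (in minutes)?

Originally the plan takes 17 minutes.
With Z inserted, Evaluate now waits for max(Clean, Z).
New critical path: Clean→Z→Evaluate→Report→Dashboard = 5+7+5+6+1 = 24 ⇒ 24 minutes.

24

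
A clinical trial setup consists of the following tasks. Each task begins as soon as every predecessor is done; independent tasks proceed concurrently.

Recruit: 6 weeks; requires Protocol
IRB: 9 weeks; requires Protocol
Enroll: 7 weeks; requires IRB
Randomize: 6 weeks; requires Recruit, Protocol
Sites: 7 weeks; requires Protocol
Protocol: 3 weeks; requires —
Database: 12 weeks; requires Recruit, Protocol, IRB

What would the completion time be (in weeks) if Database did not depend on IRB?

Original critical path: Protocol→IRB→Database = 3+9+12 = 24 ⇒ 24 weeks.
Without IRB→Database, Database's earliest start moves from 12 to 9.
After: Protocol→Recruit→Database = 3+6+12 = 21 → 21 weeks.

21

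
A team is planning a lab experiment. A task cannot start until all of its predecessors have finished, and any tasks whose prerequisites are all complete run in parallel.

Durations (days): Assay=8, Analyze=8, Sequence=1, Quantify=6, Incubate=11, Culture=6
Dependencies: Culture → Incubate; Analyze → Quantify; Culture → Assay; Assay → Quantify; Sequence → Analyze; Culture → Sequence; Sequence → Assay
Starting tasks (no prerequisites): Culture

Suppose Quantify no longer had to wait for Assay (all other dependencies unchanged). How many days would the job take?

Original critical path: Culture→Sequence→Assay→Quantify = 6+1+8+6 = 21 ⇒ 21 days.
Dropping Assay→Quantify doesn't change Quantify's earliest start (15); another predecessor still binds.
After: Culture→Sequence→Analyze→Quantify = 6+1+8+6 = 21 → 21 days.

21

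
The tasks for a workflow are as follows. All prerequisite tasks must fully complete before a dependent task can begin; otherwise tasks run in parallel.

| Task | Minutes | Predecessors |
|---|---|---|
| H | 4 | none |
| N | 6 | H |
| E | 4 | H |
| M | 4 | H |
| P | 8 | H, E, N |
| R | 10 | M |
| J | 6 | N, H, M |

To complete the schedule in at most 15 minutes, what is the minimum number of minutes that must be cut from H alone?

3

Current finish: 18 minutes; target: 15.
H is on every critical path, so each minute cut from H cuts the finish by one (this holds down to a finish of 15).
Need 18 − 15 = 3 minutes off H → H becomes 1 minute, finish becomes 15.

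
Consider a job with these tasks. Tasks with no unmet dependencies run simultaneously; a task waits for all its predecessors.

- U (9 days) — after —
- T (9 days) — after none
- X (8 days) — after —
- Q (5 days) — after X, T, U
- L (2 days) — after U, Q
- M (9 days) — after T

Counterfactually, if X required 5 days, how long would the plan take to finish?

18

Baseline: T→M = 9+9 = 18 → 18 days.
The longest path through X is only 15 days, so X has float 3.
No other chain overtakes it, so the finish is 18 days.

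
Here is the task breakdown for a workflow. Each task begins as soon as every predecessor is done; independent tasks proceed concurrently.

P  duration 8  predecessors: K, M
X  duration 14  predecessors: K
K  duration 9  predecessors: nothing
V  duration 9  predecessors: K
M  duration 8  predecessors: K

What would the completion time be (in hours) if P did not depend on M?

23

Before: longest chain K→M→P = 9+8+8 = 25, finish 25.
Without M→P, P's earliest start moves from 17 to 9.
New critical path: K→X = 9+14 = 23 ⇒ 23 hours.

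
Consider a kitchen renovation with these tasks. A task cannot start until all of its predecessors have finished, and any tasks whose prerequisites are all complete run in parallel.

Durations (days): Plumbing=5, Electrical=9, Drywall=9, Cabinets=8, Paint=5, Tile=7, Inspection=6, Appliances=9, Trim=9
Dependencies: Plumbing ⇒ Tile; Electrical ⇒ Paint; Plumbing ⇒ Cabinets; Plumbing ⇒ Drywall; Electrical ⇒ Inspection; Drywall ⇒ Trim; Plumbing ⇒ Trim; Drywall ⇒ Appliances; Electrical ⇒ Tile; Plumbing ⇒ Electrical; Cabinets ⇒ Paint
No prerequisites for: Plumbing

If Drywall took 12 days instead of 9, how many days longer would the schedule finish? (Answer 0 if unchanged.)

The binding path is Plumbing→Drywall→Appliances = 5+9+9 = 23; finish at 23 days.
Since Drywall is critical, the +3 change carries straight to that chain (now 26 days).
The critical path is still Plumbing→Drywall→Appliances; finish is now 26 days.
Change in finish: 26 − 23 = +3 days.

3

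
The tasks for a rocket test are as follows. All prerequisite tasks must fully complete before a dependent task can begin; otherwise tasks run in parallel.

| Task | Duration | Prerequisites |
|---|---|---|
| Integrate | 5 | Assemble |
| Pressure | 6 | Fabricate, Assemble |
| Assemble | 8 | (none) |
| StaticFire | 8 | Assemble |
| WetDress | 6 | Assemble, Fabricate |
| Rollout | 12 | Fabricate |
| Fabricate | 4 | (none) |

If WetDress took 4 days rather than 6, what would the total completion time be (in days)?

Baseline: Fabricate→Rollout = 4+12 = 16 → 16 days.
WetDress is off the critical path — its longest chain is 14 days, giving 2 of slack.
That remains the longest chain; total 16 days.

16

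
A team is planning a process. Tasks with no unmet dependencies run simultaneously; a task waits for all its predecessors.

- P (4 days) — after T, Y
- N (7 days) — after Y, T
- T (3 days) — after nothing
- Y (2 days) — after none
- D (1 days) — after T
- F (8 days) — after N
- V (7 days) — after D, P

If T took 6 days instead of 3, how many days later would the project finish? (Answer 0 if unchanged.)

3

Critical path before the change: T→N→F = 3+7+8 = 18 giving 18 days.
T is on the critical path; changing it to 6 makes that path 21 days.
No other chain overtakes it, so the finish is 21 days.
Change in finish: 21 − 18 = +3 days.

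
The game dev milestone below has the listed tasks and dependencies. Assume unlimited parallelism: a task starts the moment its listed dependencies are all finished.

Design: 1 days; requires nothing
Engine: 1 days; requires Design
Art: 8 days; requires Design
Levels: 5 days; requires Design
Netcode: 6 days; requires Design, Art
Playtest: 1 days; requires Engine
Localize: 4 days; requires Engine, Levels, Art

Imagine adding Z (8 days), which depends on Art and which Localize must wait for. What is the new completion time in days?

Originally the schedule takes 15 days.
With Z inserted, Localize now waits for max(Engine, Levels, Art, Z).
New critical path: Design→Art→Z→Localize = 1+8+8+4 = 21 ⇒ 21 days.

21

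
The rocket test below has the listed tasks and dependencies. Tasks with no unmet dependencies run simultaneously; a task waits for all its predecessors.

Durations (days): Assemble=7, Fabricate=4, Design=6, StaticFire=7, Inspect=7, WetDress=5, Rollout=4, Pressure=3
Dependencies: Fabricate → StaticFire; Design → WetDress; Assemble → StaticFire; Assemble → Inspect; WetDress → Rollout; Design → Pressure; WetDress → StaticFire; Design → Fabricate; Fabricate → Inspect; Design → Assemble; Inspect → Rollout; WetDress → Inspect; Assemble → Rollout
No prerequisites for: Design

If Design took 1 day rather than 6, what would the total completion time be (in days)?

Critical path before the change: Design→Assemble→Inspect→Rollout = 6+7+7+4 = 24 giving 24 days.
Design lies on that path, so at 1 day the path becomes 19 days.
No other chain overtakes it, so the finish is 19 days.

19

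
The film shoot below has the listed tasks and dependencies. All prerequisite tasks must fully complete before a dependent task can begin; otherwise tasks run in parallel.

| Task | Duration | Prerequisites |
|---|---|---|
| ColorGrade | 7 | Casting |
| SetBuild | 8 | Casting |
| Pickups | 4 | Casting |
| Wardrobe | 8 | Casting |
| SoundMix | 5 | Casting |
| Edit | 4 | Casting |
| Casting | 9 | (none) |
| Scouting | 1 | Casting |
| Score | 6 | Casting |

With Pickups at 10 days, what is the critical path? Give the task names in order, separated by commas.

Casting, Pickups

As given, the longest chain is Casting→SetBuild = 9+8 = 17, so the finish is 17 days.
Pickups has 4 days of float (longest path through it is 13).
The binding chain switches to Casting→Pickups = 9+10 = 19; finish 19 days.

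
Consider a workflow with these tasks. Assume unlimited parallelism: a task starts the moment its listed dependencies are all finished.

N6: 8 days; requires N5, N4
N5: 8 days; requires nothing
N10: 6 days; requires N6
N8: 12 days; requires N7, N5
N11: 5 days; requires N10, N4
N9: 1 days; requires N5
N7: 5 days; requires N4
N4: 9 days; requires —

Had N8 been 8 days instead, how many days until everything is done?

Critical path before the change: N4→N6→N10→N11 = 9+8+6+5 = 28 giving 28 days.
The longest path through N8 is only 26 days, so N8 has float 2.
The critical path is still N4→N6→N10→N11; finish is now 28 days.

28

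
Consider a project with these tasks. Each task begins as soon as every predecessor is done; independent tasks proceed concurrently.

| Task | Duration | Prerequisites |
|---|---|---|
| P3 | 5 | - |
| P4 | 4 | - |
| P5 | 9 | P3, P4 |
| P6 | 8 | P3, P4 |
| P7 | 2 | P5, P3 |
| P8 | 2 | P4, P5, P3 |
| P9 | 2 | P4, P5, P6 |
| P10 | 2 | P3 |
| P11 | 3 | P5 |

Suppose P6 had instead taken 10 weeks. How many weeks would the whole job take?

17

The binding path is P3→P5→P11 = 5+9+3 = 17; finish at 17 weeks.
P6 has 2 weeks of float (longest path through it is 15).
No other chain overtakes it, so the finish is 17 weeks.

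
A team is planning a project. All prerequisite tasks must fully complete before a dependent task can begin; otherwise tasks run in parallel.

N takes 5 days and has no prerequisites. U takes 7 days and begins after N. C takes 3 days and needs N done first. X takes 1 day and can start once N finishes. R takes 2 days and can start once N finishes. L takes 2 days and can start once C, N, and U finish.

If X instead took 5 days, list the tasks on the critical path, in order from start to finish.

N, U, L

Baseline: N→U→L = 5+7+2 = 14 → 14 days.
X has 8 days of float (longest path through it is 6).
No other chain overtakes it, so the finish is 14 days.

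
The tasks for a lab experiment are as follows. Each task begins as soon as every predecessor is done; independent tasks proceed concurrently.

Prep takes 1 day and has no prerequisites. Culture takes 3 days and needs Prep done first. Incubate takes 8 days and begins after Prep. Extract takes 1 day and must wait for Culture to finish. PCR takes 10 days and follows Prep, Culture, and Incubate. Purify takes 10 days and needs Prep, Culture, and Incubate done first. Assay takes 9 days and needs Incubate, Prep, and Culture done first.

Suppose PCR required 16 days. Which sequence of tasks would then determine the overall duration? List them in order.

Prep, Incubate, PCR

Baseline: Prep→Incubate→PCR = 1+8+10 = 19 → 19 days.
PCR lies on that path, so at 16 days the path becomes 25 days.
No other chain overtakes it, so the finish is 25 days.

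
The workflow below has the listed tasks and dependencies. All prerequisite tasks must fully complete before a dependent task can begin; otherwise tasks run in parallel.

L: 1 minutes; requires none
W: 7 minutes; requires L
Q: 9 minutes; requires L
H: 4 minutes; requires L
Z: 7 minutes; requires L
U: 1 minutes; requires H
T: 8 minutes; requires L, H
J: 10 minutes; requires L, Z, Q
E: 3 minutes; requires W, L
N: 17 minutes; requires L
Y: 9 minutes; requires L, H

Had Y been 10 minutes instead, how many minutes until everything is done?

Baseline: L→Q→J = 1+9+10 = 20 → 20 minutes.
Y has 6 minutes of float (longest path through it is 14).
That remains the longest chain; total 20 minutes.

20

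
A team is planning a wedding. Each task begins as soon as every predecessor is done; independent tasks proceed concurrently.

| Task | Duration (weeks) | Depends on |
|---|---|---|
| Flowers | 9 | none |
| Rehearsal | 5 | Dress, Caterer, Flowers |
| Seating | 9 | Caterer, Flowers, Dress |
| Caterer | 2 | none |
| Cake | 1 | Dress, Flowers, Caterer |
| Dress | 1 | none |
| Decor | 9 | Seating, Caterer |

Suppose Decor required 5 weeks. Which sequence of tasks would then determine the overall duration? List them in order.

Actual critical path: Flowers→Seating→Decor = 9+9+9 = 27 ⇒ 27 weeks.
Decor lies on that path, so at 5 weeks the path becomes 23 weeks.
The critical path is still Flowers→Seating→Decor; finish is now 23 weeks.

Flowers, Seating, Decor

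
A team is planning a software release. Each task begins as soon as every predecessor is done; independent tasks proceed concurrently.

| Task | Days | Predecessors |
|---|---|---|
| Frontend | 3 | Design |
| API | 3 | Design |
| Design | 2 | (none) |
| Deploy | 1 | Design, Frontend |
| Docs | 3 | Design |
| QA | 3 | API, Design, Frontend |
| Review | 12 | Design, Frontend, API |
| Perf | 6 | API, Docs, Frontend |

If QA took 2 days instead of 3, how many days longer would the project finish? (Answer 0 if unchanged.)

0

As given, the longest chain is Design→Frontend→Review = 2+3+12 = 17, so the finish is 17 days.
QA has 9 days of float (longest path through it is 8).
That remains the longest chain; total 17 days.
Change in finish: 17 − 17 = +0 days.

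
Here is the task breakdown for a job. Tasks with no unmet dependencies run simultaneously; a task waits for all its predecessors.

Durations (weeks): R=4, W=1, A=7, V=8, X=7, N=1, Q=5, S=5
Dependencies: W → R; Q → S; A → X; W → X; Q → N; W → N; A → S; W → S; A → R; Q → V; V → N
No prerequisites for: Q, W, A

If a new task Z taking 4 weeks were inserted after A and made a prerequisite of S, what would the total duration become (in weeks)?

Originally the job takes 14 weeks.
With Z inserted, S now waits for max(Q, A, W, Z).
New critical path: A→Z→S = 7+4+5 = 16 ⇒ 16 weeks.

16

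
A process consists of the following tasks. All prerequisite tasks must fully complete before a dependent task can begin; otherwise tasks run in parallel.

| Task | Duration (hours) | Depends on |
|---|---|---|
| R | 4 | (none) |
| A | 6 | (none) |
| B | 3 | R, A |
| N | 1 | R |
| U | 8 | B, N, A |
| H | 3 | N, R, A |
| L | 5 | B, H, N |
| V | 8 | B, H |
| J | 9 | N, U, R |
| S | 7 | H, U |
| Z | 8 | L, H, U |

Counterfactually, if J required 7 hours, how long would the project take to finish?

25

Baseline: A→B→U→J = 6+3+8+9 = 26 → 26 hours.
Since J is critical, the -2 change carries straight to that chain (now 24 hours).
The binding chain switches to A→B→U→Z = 6+3+8+8 = 25; finish 25 hours.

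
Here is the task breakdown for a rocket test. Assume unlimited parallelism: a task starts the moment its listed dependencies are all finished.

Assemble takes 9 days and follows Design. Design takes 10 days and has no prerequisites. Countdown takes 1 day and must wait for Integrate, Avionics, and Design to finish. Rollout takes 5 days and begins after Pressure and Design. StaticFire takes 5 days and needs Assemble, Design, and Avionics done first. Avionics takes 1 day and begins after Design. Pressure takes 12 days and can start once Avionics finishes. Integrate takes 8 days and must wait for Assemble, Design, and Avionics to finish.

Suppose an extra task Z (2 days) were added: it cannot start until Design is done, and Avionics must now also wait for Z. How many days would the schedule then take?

Originally the schedule takes 28 days.
With Z inserted, Avionics now waits for max(Design, Z).
New critical path: Design→Z→Avionics→Pressure→Rollout = 10+2+1+12+5 = 30 ⇒ 30 days.

30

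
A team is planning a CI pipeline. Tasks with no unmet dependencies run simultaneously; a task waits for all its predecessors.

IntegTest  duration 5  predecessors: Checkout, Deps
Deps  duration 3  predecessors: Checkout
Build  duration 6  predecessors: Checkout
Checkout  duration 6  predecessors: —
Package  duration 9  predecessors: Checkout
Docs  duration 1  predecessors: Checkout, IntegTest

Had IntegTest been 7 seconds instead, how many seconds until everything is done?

17

Critical path before the change: Checkout→Deps→IntegTest→Docs = 6+3+5+1 = 15 giving 15 seconds.
IntegTest is on the critical path; changing it to 7 makes that path 17 seconds.
The critical path is still Checkout→Deps→IntegTest→Docs; finish is now 17 seconds.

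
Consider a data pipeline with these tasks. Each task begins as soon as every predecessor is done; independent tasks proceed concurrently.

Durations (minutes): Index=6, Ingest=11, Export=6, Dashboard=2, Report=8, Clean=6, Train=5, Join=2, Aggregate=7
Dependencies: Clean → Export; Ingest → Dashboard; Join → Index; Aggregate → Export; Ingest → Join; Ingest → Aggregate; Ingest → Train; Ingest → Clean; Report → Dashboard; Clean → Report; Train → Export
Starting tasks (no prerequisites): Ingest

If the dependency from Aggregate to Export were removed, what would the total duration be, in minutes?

Original critical path: Ingest→Clean→Report→Dashboard = 11+6+8+2 = 27 ⇒ 27 minutes.
Without Aggregate→Export, Export's earliest start moves from 18 to 17.
After: Ingest→Clean→Report→Dashboard = 11+6+8+2 = 27 → 27 minutes.

27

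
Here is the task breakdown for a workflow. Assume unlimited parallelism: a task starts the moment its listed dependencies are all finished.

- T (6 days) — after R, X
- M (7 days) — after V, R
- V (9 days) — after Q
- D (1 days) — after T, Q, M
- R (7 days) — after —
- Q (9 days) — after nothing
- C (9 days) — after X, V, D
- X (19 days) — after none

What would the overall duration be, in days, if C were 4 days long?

30

As given, the longest chain is Q→V→M→D→C = 9+9+7+1+9 = 35, so the finish is 35 days.
C lies on that path, so at 4 days the path becomes 30 days.
That remains the longest chain; total 30 days.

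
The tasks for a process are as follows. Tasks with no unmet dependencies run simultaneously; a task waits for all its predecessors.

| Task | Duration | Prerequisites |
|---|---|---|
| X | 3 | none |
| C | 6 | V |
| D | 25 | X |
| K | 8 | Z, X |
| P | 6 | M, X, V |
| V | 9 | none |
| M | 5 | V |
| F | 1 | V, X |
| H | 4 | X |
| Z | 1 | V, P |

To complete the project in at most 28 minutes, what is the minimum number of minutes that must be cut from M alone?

Current finish: 29 minutes; target: 28.
M is on every critical path, so each minute cut from M cuts the finish by one (this holds down to a finish of 28).
Need 29 − 28 = 1 minute off M → M becomes 4 minutes, finish becomes 28.

1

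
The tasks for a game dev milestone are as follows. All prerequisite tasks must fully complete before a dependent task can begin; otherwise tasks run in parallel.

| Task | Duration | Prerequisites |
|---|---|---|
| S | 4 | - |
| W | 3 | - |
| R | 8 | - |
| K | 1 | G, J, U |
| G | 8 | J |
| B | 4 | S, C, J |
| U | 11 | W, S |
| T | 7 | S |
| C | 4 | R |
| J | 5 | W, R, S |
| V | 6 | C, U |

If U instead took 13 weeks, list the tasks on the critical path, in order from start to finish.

S, U, V

Baseline: R→J→G→K = 8+5+8+1 = 22 → 22 weeks.
U is off the critical path — its longest chain is 21 weeks, giving 1 of slack.
New critical path: S→U→V = 4+13+6 = 23 ⇒ 23 weeks.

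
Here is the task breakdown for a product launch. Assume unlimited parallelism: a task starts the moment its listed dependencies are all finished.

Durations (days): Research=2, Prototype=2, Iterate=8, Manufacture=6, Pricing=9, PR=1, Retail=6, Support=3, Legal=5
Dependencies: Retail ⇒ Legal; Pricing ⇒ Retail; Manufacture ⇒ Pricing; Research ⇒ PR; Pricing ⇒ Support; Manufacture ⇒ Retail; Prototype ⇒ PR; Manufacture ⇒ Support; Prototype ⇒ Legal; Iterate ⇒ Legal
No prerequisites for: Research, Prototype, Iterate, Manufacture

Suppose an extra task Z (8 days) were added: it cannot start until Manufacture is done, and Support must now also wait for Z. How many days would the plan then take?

Originally the plan takes 26 days.
With Z inserted, Support now waits for max(Pricing, Manufacture, Z).
New critical path: Manufacture→Pricing→Retail→Legal = 6+9+6+5 = 26 ⇒ 26 days.

26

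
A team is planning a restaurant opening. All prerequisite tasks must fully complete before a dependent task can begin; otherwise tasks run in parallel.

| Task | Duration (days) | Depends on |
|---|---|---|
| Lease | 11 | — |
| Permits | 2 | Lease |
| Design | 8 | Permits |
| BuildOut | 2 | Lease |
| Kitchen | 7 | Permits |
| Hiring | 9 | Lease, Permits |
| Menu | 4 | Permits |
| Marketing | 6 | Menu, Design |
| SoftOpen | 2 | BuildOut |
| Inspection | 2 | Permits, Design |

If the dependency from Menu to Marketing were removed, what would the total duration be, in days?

With the dependency in place, Lease→Permits→Design→Marketing = 11+2+8+6 = 27 sets the finish at 27 days.
Dropping Menu→Marketing doesn't change Marketing's earliest start (21); another predecessor still binds.
After: Lease→Permits→Design→Marketing = 11+2+8+6 = 27 → 27 days.

27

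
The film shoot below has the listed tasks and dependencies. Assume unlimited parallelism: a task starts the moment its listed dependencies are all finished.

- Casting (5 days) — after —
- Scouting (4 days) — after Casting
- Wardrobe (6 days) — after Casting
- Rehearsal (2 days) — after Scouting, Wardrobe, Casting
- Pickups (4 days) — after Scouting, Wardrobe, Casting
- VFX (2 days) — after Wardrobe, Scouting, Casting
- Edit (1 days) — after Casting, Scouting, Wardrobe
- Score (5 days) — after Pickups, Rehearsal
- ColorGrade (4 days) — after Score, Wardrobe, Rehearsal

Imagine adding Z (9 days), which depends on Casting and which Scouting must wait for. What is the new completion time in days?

Originally the film shoot takes 24 days.
With Z inserted, Scouting now waits for max(Casting, Z).
New critical path: Casting→Z→Scouting→Pickups→Score→ColorGrade = 5+9+4+4+5+4 = 31 ⇒ 31 days.

31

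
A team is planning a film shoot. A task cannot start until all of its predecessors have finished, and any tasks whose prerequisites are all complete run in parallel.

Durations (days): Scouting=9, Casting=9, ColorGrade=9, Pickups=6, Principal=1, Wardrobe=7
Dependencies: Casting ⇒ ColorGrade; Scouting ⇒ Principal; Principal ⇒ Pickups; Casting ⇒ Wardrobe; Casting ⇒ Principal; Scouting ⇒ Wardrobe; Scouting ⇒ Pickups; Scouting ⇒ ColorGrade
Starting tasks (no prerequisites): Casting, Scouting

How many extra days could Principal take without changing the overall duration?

2

Critical path: Casting→ColorGrade = 9+9 = 18, so the finish is 18 days.
The longest chain containing Principal totals 16 days.
Float = 18 − 16 = 2.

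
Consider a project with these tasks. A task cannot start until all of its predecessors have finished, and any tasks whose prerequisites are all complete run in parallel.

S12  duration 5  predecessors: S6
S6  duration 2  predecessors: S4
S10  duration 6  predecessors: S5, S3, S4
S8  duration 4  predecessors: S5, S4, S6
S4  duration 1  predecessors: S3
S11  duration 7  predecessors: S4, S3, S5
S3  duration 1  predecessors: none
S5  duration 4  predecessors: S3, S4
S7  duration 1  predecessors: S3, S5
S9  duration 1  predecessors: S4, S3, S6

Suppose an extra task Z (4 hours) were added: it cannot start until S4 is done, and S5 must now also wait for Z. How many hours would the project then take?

17

Originally the project takes 13 hours.
With Z inserted, S5 now waits for max(S3, S4, Z).
New critical path: S3→S4→Z→S5→S11 = 1+1+4+4+7 = 17 ⇒ 17 hours.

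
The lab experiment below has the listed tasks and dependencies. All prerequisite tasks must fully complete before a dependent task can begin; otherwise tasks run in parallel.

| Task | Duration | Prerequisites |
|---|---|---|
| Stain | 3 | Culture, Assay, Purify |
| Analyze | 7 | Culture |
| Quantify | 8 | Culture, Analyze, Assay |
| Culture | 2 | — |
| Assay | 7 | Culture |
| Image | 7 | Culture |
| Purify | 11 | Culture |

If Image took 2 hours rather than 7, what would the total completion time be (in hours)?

17

The binding path is Culture→Assay→Quantify = 2+7+8 = 17; finish at 17 hours.
Image has 8 hours of float (longest path through it is 9).
The critical path is still Culture→Assay→Quantify; finish is now 17 hours.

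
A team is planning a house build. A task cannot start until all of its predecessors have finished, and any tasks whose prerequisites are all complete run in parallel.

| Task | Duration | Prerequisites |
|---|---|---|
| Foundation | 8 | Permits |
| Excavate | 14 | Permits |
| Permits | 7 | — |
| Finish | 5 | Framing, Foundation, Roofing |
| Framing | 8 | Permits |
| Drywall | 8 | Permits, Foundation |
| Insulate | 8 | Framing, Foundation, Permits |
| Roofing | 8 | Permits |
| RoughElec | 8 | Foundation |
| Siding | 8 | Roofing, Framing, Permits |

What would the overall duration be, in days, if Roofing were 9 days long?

The binding path is Permits→Roofing→Siding = 7+8+8 = 23; finish at 23 days.
Roofing is on the critical path; changing it to 9 makes that path 24 days.
The critical path is still Permits→Roofing→Siding; finish is now 24 days.

24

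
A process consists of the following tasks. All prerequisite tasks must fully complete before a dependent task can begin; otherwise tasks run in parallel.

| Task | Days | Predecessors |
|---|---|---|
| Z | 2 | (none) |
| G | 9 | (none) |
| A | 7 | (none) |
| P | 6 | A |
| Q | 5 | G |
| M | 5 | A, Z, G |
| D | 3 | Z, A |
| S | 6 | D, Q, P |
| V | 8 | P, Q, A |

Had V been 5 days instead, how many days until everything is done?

20

Actual critical path: G→Q→V = 9+5+8 = 22 ⇒ 22 days.
Since V is critical, the -3 change carries straight to that chain (now 19 days).
Now G→Q→S = 9+5+6 = 20 is longest, so the finish becomes 20 days.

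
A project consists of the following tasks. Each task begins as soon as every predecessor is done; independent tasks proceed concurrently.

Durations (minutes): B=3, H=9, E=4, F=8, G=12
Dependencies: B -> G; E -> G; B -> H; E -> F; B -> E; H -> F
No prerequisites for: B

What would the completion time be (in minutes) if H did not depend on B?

19

Before: longest chain B→H→F = 3+9+8 = 20, finish 20.
Without B→H, H's earliest start moves from 3 to 0.
New critical path: B→E→G = 3+4+12 = 19 ⇒ 19 minutes.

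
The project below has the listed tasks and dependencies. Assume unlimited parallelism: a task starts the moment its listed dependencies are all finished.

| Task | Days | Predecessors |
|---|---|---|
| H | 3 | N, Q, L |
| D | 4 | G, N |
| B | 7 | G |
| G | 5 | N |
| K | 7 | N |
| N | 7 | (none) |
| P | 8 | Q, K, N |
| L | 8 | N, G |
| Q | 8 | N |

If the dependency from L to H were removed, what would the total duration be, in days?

23

Original critical path: N→G→L→H = 7+5+8+3 = 23 ⇒ 23 days.
Without L→H, H's earliest start moves from 20 to 15.
The longest chain is now N→Q→P = 7+8+8 = 23, so the job takes 23 days.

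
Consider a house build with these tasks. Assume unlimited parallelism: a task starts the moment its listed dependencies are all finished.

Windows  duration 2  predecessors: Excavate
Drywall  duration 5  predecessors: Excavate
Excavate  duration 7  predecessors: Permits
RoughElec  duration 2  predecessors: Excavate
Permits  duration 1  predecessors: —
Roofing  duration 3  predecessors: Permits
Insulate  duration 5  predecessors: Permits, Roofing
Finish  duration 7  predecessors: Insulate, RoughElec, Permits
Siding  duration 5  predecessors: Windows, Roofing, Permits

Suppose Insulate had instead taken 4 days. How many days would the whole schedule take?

Actual critical path: Permits→Excavate→RoughElec→Finish = 1+7+2+7 = 17 ⇒ 17 days.
Insulate has 1 day of float (longest path through it is 16).
That remains the longest chain; total 17 days.

17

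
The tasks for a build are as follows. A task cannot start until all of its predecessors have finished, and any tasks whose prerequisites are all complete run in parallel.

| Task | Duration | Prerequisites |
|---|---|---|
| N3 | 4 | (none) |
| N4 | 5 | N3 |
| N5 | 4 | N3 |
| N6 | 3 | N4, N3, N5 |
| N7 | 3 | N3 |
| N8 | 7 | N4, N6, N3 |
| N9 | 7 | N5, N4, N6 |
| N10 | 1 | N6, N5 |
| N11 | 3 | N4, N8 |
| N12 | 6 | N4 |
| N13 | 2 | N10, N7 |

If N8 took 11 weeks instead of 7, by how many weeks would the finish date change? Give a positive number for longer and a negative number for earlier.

The binding path is N3→N4→N6→N8→N11 = 4+5+3+7+3 = 22; finish at 22 weeks.
N8 is on the critical path; changing it to 11 makes that path 26 weeks.
That remains the longest chain; total 26 weeks.
Change in finish: 26 − 22 = +4 weeks.

4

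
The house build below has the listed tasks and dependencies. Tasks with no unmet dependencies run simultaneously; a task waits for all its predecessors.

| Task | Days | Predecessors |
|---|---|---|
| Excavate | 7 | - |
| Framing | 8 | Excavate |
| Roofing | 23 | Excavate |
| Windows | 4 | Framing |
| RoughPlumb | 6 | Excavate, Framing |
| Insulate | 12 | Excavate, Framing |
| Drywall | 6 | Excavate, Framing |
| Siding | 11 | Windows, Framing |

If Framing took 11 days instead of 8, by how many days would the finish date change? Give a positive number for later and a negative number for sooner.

3

The binding path is Excavate→Framing→Windows→Siding = 7+8+4+11 = 30; finish at 30 days.
Since Framing is critical, the +3 change carries straight to that chain (now 33 days).
No other chain overtakes it, so the finish is 33 days.
Change in finish: 33 − 30 = +3 days.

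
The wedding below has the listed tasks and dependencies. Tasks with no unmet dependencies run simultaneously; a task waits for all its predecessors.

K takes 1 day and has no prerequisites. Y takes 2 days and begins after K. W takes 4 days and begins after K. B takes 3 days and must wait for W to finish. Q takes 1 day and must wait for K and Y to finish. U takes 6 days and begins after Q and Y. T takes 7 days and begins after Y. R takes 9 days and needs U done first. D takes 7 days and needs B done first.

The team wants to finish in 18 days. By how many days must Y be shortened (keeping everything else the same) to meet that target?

Current finish: 19 days; target: 18.
Y is on every critical path, so each day cut from Y cuts the finish by one (this holds down to a finish of 18).
Need 19 − 18 = 1 day off Y → Y becomes 1 day, finish becomes 18.

1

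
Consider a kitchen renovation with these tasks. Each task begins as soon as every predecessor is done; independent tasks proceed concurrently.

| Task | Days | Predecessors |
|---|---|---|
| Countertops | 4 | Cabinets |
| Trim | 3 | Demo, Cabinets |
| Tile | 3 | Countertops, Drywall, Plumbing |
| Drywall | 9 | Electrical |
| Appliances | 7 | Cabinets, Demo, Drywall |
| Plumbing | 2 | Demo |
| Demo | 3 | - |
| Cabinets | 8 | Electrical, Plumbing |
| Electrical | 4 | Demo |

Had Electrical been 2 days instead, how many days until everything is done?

21

Critical path before the change: Demo→Electrical→Drywall→Appliances = 3+4+9+7 = 23 giving 23 days.
Electrical lies on that path, so at 2 days the path becomes 21 days.
No other chain overtakes it, so the finish is 21 days.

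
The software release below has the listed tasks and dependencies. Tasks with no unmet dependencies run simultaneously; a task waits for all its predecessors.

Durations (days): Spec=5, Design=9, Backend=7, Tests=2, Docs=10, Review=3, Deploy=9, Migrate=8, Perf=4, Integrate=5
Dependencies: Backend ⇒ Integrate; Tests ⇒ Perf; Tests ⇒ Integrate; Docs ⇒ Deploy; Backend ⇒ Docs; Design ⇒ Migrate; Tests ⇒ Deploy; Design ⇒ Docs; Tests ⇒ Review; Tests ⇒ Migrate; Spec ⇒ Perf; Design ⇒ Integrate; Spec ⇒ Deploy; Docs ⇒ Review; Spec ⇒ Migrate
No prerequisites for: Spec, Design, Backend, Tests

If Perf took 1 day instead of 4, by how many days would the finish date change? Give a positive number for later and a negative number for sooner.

Baseline: Design→Docs→Deploy = 9+10+9 = 28 → 28 days.
Perf has 19 days of float (longest path through it is 9).
The critical path is still Design→Docs→Deploy; finish is now 28 days.
Change in finish: 28 − 28 = +0 days.

0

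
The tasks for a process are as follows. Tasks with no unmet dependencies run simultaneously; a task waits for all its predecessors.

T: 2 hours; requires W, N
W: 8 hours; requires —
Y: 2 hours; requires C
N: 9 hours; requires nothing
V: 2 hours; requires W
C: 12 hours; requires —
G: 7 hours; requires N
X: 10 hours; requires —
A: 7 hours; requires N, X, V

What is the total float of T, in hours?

6

X→A = 10+7 = 17 sets the makespan at 17 hours.
Longest path through T: 11 hours (earliest finish 11, latest finish 17).
Slack of T = 15 − 9 = 6 hours.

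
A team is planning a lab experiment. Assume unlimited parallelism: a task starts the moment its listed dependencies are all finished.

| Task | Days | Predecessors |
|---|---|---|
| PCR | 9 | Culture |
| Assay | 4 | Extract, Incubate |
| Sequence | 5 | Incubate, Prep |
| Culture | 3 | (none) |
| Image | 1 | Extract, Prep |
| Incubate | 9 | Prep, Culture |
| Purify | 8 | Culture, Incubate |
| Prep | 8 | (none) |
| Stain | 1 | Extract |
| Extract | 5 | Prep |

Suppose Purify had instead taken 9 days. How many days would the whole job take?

Actual critical path: Prep→Incubate→Purify = 8+9+8 = 25 ⇒ 25 days.
Since Purify is critical, the +1 change carries straight to that chain (now 26 days).
The critical path is still Prep→Incubate→Purify; finish is now 26 days.

26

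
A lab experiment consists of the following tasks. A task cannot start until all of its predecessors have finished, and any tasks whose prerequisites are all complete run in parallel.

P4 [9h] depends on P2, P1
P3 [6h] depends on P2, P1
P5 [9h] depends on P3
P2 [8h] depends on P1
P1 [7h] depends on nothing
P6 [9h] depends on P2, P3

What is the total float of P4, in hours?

P1→P2→P3→P5 = 7+8+6+9 = 30 sets the makespan at 30 hours.
Longest path through P4: 24 hours (earliest finish 24, latest finish 30).
So P4 can slip 30 − 24 = 6 hours.

6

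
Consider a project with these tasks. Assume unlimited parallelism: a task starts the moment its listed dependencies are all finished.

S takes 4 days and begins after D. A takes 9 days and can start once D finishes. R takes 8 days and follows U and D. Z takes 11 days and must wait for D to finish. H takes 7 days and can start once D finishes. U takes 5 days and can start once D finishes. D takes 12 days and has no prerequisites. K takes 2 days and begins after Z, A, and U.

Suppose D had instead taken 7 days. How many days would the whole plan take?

20

Critical path before the change: D→U→R = 12+5+8 = 25 giving 25 days.
D lies on that path, so at 7 days the path becomes 20 days.
The critical path is still D→U→R; finish is now 20 days.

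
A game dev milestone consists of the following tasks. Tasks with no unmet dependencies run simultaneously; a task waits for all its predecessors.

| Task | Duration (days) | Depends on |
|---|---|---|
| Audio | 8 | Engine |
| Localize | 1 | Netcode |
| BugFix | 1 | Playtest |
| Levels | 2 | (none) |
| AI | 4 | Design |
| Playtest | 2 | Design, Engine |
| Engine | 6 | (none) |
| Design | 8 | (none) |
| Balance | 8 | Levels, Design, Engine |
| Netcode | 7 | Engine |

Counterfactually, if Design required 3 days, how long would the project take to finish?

14

Actual critical path: Design→Balance = 8+8 = 16 ⇒ 16 days.
Design lies on that path, so at 3 days the path becomes 11 days.
Now Engine→Audio = 6+8 = 14 is longest, so the finish becomes 14 days.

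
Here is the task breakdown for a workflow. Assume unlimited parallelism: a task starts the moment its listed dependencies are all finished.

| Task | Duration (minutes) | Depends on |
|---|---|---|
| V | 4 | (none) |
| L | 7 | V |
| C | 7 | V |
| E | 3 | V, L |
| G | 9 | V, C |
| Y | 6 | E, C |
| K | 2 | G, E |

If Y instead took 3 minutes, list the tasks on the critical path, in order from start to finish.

Critical path before the change: V→C→G→K = 4+7+9+2 = 22 giving 22 minutes.
The longest path through Y is only 20 minutes, so Y has float 2.
No other chain overtakes it, so the finish is 22 minutes.

V, C, G, K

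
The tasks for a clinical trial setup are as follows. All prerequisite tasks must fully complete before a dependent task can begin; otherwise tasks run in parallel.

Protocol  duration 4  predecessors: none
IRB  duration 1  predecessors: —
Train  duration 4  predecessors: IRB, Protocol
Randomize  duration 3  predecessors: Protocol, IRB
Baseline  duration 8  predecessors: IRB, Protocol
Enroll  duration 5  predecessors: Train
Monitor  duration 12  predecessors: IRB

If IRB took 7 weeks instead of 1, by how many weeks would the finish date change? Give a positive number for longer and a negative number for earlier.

Actual critical path: IRB→Monitor = 1+12 = 13 ⇒ 13 weeks.
IRB lies on that path, so at 7 weeks the path becomes 19 weeks.
No other chain overtakes it, so the finish is 19 weeks.
Change in finish: 19 − 13 = +6 weeks.

6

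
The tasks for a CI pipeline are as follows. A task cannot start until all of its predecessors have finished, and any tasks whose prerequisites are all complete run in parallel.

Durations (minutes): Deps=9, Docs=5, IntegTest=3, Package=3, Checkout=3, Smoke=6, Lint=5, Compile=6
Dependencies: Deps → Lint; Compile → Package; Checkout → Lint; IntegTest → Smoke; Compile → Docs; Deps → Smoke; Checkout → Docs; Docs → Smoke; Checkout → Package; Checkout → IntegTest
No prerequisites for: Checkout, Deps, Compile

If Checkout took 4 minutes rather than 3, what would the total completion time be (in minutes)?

Baseline: Compile→Docs→Smoke = 6+5+6 = 17 → 17 minutes.
Checkout is off the critical path — its longest chain is 14 minutes, giving 3 of slack.
No other chain overtakes it, so the finish is 17 minutes.

17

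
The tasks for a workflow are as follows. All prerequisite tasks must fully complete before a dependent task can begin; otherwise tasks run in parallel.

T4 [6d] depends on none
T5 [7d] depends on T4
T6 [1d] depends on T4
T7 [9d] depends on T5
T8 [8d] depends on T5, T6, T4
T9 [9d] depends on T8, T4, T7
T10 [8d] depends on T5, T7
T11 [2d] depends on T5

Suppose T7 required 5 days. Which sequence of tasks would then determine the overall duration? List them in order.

The binding path is T4→T5→T7→T9 = 6+7+9+9 = 31; finish at 31 days.
T7 lies on that path, so at 5 days the path becomes 27 days.
The binding chain switches to T4→T5→T8→T9 = 6+7+8+9 = 30; finish 30 days.

T4, T5, T8, T9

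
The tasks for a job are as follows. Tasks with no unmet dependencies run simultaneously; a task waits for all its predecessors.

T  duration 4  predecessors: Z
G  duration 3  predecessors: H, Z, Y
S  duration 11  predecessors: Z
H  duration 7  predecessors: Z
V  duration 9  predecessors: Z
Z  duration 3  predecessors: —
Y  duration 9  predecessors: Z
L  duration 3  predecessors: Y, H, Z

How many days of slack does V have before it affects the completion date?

Critical path: Z→Y→L = 3+9+3 = 15, so the finish is 15 days.
The longest chain containing V totals 12 days.
Slack of V = 6 − 3 = 3 days.

3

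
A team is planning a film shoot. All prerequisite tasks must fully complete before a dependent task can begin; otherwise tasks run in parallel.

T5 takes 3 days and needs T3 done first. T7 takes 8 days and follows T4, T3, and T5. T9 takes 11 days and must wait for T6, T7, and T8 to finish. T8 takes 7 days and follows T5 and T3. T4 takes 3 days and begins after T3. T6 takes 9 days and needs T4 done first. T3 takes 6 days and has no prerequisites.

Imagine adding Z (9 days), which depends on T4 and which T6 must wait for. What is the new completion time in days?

38

Originally the project takes 29 days.
With Z inserted, T6 now waits for max(T4, Z).
New critical path: T3→T4→Z→T6→T9 = 6+3+9+9+11 = 38 ⇒ 38 days.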